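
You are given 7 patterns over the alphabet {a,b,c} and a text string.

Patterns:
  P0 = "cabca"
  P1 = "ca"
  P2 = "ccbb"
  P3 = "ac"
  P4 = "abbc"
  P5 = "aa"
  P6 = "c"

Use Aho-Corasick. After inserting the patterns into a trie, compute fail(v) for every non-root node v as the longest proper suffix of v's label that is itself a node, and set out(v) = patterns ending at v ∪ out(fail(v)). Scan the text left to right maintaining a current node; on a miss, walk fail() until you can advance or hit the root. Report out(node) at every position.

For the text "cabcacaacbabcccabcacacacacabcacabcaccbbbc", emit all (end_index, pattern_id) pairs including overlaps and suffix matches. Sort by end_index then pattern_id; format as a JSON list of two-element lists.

Build automaton:
Trie (insert patterns):
  0='ε' goto a→9 c→1
  1='c' goto a→2 c→6  [P6 ends]
  2='ca' goto b→3  [P1 ends]
  3='cab' goto c→4
  4='cabc' goto a→5
  5='cabca' goto ·  [P0 ends]
  6='cc' goto b→7
  7='ccb' goto b→8
  8='ccbb' goto ·  [P2 ends]
  9='a' goto a→14 b→11 c→10
  10='ac' goto ·  [P3 ends]
  11='ab' goto b→12
  12='abb' goto c→13
  13='abbc' goto ·  [P4 ends]
  14='aa' goto ·  [P5 ends]

BFS fail/out derivation:
  n1('c'): parent n0 fail=0; on 'c' 0 → fail=0;  out {6}∪∅={6}
  n9('a'): parent n0 fail=0; on 'a' 0 → fail=0;  out ∅∪∅=∅
  n2('ca'): parent n1 fail=0; on 'a' 0 → fail=9;  out {1}∪∅={1}
  n6('cc'): parent n1 fail=0; on 'c' 0 → fail=1;  out ∅∪{6}={6}
  n10('ac'): parent n9 fail=0; on 'c' 0 → fail=1;  out {3}∪{6}={3,6}
  n11('ab'): parent n9 fail=0; on 'b' 0 → fail=0;  out ∅∪∅=∅
  n14('aa'): parent n9 fail=0; on 'a' 0 → fail=9;  out {5}∪∅={5}
  n3('cab'): parent n2 fail=9; on 'b' 9 → fail=11;  out ∅∪∅=∅
  n7('ccb'): parent n6 fail=1; on 'b' 1→0 → fail=0;  out ∅∪∅=∅
  n12('abb'): parent n11 fail=0; on 'b' 0 → fail=0;  out ∅∪∅=∅
  n4('cabc'): parent n3 fail=11; on 'c' 11→0 → fail=1;  out ∅∪{6}={6}
  n8('ccbb'): parent n7 fail=0; on 'b' 0 → fail=0;  out {2}∪∅={2}
  n13('abbc'): parent n12 fail=0; on 'c' 0 → fail=1;  out {4}∪{6}={4,6}
  n5('cabca'): parent n4 fail=1; on 'a' 1 → fail=2;  out {0}∪{1}={0,1}

Scan:
i=0 'c': node 0→1  → match P6@[0:0]
i=1 'a': node 1→2  → match P1@[0:1]
i=2 'b': node 2→3
i=3 'c': node 3→4  → match P6@[3:3]
i=4 'a': node 4→5  → match P0@[0:4],P1@[3:4]
i=5 'c': node 5→10 (via fail)  → match P3@[4:5],P6@[5:5]
i=6 'a': node 10→2 (via fail)  → match P1@[5:6]
i=7 'a': node 2→14 (via fail)  → match P5@[6:7]
i=8 'c': node 14→10 (via fail)  → match P3@[7:8],P6@[8:8]
i=9 'b': node 10→0 (via fail)
i=10 'a': node 0→9
i=11 'b': node 9→11
i=12 'c': node 11→1 (via fail)  → match P6@[12:12]
i=13 'c': node 1→6  → match P6@[13:13]
i=14 'c': node 6→6 (via fail)  → match P6@[14:14]
i=15 'a': node 6→2 (via fail)  → match P1@[14:15]
i=16 'b': node 2→3
i=17 'c': node 3→4  → match P6@[17:17]
i=18 'a': node 4→5  → match P0@[14:18],P1@[17:18]
i=19 'c': node 5→10 (via fail)  → match P3@[18:19],P6@[19:19]
i=20 'a': node 10→2 (via fail)  → match P1@[19:20]
i=21 'c': node 2→10 (via fail)  → match P3@[20:21],P6@[21:21]
i=22 'a': node 10→2 (via fail)  → match P1@[21:22]
i=23 'c': node 2→10 (via fail)  → match P3@[22:23],P6@[23:23]
i=24 'a': node 10→2 (via fail)  → match P1@[23:24]
i=25 'c': node 2→10 (via fail)  → match P3@[24:25],P6@[25:25]
i=26 'a': node 10→2 (via fail)  → match P1@[25:26]
i=27 'b': node 2→3
i=28 'c': node 3→4  → match P6@[28:28]
i=29 'a': node 4→5  → match P0@[25:29],P1@[28:29]
i=30 'c': node 5→10 (via fail)  → match P3@[29:30],P6@[30:30]
i=31 'a': node 10→2 (via fail)  → match P1@[30:31]
i=32 'b': node 2→3
i=33 'c': node 3→4  → match P6@[33:33]
i=34 'a': node 4→5  → match P0@[30:34],P1@[33:34]
i=35 'c': node 5→10 (via fail)  → match P3@[34:35],P6@[35:35]
i=36 'c': node 10→6 (via fail)  → match P6@[36:36]
i=37 'b': node 6→7
i=38 'b': node 7→8  → match P2@[35:38]
i=39 'b': node 8→0 (via fail)
i=40 'c': node 0→1  → match P6@[40:40]

Result: [[0,6],[1,1],[3,6],[4,0],[4,1],[5,3],[5,6],[6,1],[7,5],[8,3],[8,6],[12,6],[13,6],[14,6],[15,1],[17,6],[18,0],[18,1],[19,3],[19,6],[20,1],[21,3],[21,6],[22,1],[23,3],[23,6],[24,1],[25,3],[25,6],[26,1],[28,6],[29,0],[29,1],[30,3],[30,6],[31,1],[33,6],[34,0],[34,1],[35,3],[35,6],[36,6],[38,2],[40,6]]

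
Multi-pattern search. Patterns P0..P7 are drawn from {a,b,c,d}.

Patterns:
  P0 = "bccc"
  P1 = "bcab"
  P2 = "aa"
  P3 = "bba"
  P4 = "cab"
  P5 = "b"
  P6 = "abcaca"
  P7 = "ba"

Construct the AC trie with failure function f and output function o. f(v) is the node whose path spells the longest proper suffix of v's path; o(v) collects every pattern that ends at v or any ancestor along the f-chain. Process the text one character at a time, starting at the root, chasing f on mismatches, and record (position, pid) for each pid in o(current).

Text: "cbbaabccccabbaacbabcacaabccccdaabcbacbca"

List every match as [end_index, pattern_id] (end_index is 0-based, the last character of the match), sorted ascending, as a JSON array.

Build automaton:
Trie nodes:
  n0 'ε': a→7 b→1 c→11
  n1 'b': a→19 b→9 c→2  ←P5
  n2 'bc': a→5 c→3
  n3 'bcc': c→4
  n4 'bccc': ·  ←P0
  n5 'bca': b→6
  n6 'bcab': ·  ←P1
  n7 'a': a→8 b→14
  n8 'aa': ·  ←P2
  n9 'bb': a→10
  n10 'bba': ·  ←P3
  n11 'c': a→12
  n12 'ca': b→13
  n13 'cab': ·  ←P4
  n14 'ab': c→15
  n15 'abc': a→16
  n16 'abca': c→17
  n17 'abcac': a→18
  n18 'abcaca': ·  ←P6
  n19 'ba': ·  ←P7

BFS fail/out derivation:
  n1('b'): parent n0 fail=0; on 'b' 0 → fail=0;  out {5}∪∅={5}
  n7('a'): parent n0 fail=0; on 'a' 0 → fail=0;  out ∅∪∅=∅
  n11('c'): parent n0 fail=0; on 'c' 0 → fail=0;  out ∅∪∅=∅
  n2('bc'): parent n1 fail=0; on 'c' 0 → fail=11;  out ∅∪∅=∅
  n8('aa'): parent n7 fail=0; on 'a' 0 → fail=7;  out {2}∪∅={2}
  n9('bb'): parent n1 fail=0; on 'b' 0 → fail=1;  out ∅∪{5}={5}
  n12('ca'): parent n11 fail=0; on 'a' 0 → fail=7;  out ∅∪∅=∅
  n14('ab'): parent n7 fail=0; on 'b' 0 → fail=1;  out ∅∪{5}={5}
  n19('ba'): parent n1 fail=0; on 'a' 0 → fail=7;  out {7}∪∅={7}
  n3('bcc'): parent n2 fail=11; on 'c' 11→0 → fail=11;  out ∅∪∅=∅
  n5('bca'): parent n2 fail=11; on 'a' 11 → fail=12;  out ∅∪∅=∅
  n10('bba'): parent n9 fail=1; on 'a' 1 → fail=19;  out {3}∪{7}={3,7}
  n13('cab'): parent n12 fail=7; on 'b' 7 → fail=14;  out {4}∪{5}={4,5}
  n15('abc'): parent n14 fail=1; on 'c' 1 → fail=2;  out ∅∪∅=∅
  n4('bccc'): parent n3 fail=11; on 'c' 11→0 → fail=11;  out {0}∪∅={0}
  n6('bcab'): parent n5 fail=12; on 'b' 12 → fail=13;  out {1}∪{4,5}={1,4,5}
  n16('abca'): parent n15 fail=2; on 'a' 2 → fail=5;  out ∅∪∅=∅
  n17('abcac'): parent n16 fail=5; on 'c' 5→12→7→0 → fail=11;  out ∅∪∅=∅
  n18('abcaca'): parent n17 fail=11; on 'a' 11 → fail=12;  out {6}∪∅={6}

Text stream:
[0] read 'c'  n0⇒n11
[1] read 'b'  n11⇒n1 ·f  emit P5@[1:1]
[2] read 'b'  n1⇒n9  emit P5@[2:2]
[3] read 'a'  n9⇒n10  emit P3@[1:3],P7@[2:3]
[4] read 'a'  n10⇒n8 ·f  emit P2@[3:4]
[5] read 'b'  n8⇒n14 ·f  emit P5@[5:5]
[6] read 'c'  n14⇒n15
[7] read 'c'  n15⇒n3 ·f
[8] read 'c'  n3⇒n4  emit P0@[5:8]
[9] read 'c'  n4⇒n11 ·f
[10] read 'a'  n11⇒n12
[11] read 'b'  n12⇒n13  emit P4@[9:11],P5@[11:11]
[12] read 'b'  n13⇒n9 ·f  emit P5@[12:12]
[13] read 'a'  n9⇒n10  emit P3@[11:13],P7@[12:13]
[14] read 'a'  n10⇒n8 ·f  emit P2@[13:14]
[15] read 'c'  n8⇒n11 ·f
[16] read 'b'  n11⇒n1 ·f  emit P5@[16:16]
[17] read 'a'  n1⇒n19  emit P7@[16:17]
[18] read 'b'  n19⇒n14 ·f  emit P5@[18:18]
[19] read 'c'  n14⇒n15
[20] read 'a'  n15⇒n16
[21] read 'c'  n16⇒n17
[22] read 'a'  n17⇒n18  emit P6@[17:22]
[23] read 'a'  n18⇒n8 ·f  emit P2@[22:23]
[24] read 'b'  n8⇒n14 ·f  emit P5@[24:24]
[25] read 'c'  n14⇒n15
[26] read 'c'  n15⇒n3 ·f
[27] read 'c'  n3⇒n4  emit P0@[24:27]
[28] read 'c'  n4⇒n11 ·f
[29] read 'd'  n11⇒n0 ·f
[30] read 'a'  n0⇒n7
[31] read 'a'  n7⇒n8  emit P2@[30:31]
[32] read 'b'  n8⇒n14 ·f  emit P5@[32:32]
[33] read 'c'  n14⇒n15
[34] read 'b'  n15⇒n1 ·f  emit P5@[34:34]
[35] read 'a'  n1⇒n19  emit P7@[34:35]
[36] read 'c'  n19⇒n11 ·f
[37] read 'b'  n11⇒n1 ·f  emit P5@[37:37]
[38] read 'c'  n1⇒n2
[39] read 'a'  n2⇒n5

Result: [[1,5],[2,5],[3,3],[3,7],[4,2],[5,5],[8,0],[11,4],[11,5],[12,5],[13,3],[13,7],[14,2],[16,5],[17,7],[18,5],[22,6],[23,2],[24,5],[27,0],[31,2],[32,5],[34,5],[35,7],[37,5]]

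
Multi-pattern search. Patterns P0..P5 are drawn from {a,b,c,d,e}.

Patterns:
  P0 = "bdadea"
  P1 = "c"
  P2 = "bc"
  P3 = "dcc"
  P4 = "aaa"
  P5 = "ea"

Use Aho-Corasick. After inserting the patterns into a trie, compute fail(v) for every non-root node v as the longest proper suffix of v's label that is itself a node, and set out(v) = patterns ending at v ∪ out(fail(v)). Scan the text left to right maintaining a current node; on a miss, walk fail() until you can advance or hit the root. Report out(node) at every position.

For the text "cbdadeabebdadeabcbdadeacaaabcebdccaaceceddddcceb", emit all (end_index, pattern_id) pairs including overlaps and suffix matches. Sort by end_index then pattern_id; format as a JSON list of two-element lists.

Build:
Trie nodes:
  n0 'ε': a→12 b→1 c→7 d→9 e→15
  n1 'b': c→8 d→2
  n2 'bd': a→3
  n3 'bda': d→4
  n4 'bdad': e→5
  n5 'bdade': a→6
  n6 'bdadea': ·  [P0 ends]
  n7 'c': ·  [P1 ends]
  n8 'bc': ·  [P2 ends]
  n9 'd': c→10
  n10 'dc': c→11
  n11 'dcc': ·  [P3 ends]
  n12 'a': a→13
  n13 'aa': a→14
  n14 'aaa': ·  [P4 ends]
  n15 'e': a→16
  n16 'ea': ·  [P5 ends]

BFS fail/out derivation:
  n1('b'): parent n0 fail=0; on 'b' 0 → fail=0;  out ∅∪∅=∅
  n7('c'): parent n0 fail=0; on 'c' 0 → fail=0;  out {1}∪∅={1}
  n9('d'): parent n0 fail=0; on 'd' 0 → fail=0;  out ∅∪∅=∅
  n12('a'): parent n0 fail=0; on 'a' 0 → fail=0;  out ∅∪∅=∅
  n15('e'): parent n0 fail=0; on 'e' 0 → fail=0;  out ∅∪∅=∅
  n2('bd'): parent n1 fail=0; on 'd' 0 → fail=9;  out ∅∪∅=∅
  n8('bc'): parent n1 fail=0; on 'c' 0 → fail=7;  out {2}∪{1}={1,2}
  n10('dc'): parent n9 fail=0; on 'c' 0 → fail=7;  out ∅∪{1}={1}
  n13('aa'): parent n12 fail=0; on 'a' 0 → fail=12;  out ∅∪∅=∅
  n16('ea'): parent n15 fail=0; on 'a' 0 → fail=12;  out {5}∪∅={5}
  n3('bda'): parent n2 fail=9; on 'a' 9→0 → fail=12;  out ∅∪∅=∅
  n11('dcc'): parent n10 fail=7; on 'c' 7→0 → fail=7;  out {3}∪{1}={1,3}
  n14('aaa'): parent n13 fail=12; on 'a' 12 → fail=13;  out {4}∪∅={4}
  n4('bdad'): parent n3 fail=12; on 'd' 12→0 → fail=9;  out ∅∪∅=∅
  n5('bdade'): parent n4 fail=9; on 'e' 9→0 → fail=15;  out ∅∪∅=∅
  n6('bdadea'): parent n5 fail=15; on 'a' 15 → fail=16;  out {0}∪{5}={0,5}

Scan:
i=0 'c': node 0→7  emit P1@[0:0]
i=1 'b': node 7→1 (fail-walked)
i=2 'd': node 1→2
i=3 'a': node 2→3
i=4 'd': node 3→4
i=5 'e': node 4→5
i=6 'a': node 5→6  emit P0@[1:6],P5@[5:6]
i=7 'b': node 6→1 (fail-walked)
i=8 'e': node 1→15 (fail-walked)
i=9 'b': node 15→1 (fail-walked)
i=10 'd': node 1→2
i=11 'a': node 2→3
i=12 'd': node 3→4
i=13 'e': node 4→5
i=14 'a': node 5→6  emit P0@[9:14],P5@[13:14]
i=15 'b': node 6→1 (fail-walked)
i=16 'c': node 1→8  emit P1@[16:16],P2@[15:16]
i=17 'b': node 8→1 (fail-walked)
i=18 'd': node 1→2
i=19 'a': node 2→3
i=20 'd': node 3→4
i=21 'e': node 4→5
i=22 'a': node 5→6  emit P0@[17:22],P5@[21:22]
i=23 'c': node 6→7 (fail-walked)  emit P1@[23:23]
i=24 'a': node 7→12 (fail-walked)
i=25 'a': node 12→13
i=26 'a': node 13→14  emit P4@[24:26]
i=27 'b': node 14→1 (fail-walked)
i=28 'c': node 1→8  emit P1@[28:28],P2@[27:28]
i=29 'e': node 8→15 (fail-walked)
i=30 'b': node 15→1 (fail-walked)
i=31 'd': node 1→2
i=32 'c': node 2→10 (fail-walked)  emit P1@[32:32]
i=33 'c': node 10→11  emit P1@[33:33],P3@[31:33]
i=34 'a': node 11→12 (fail-walked)
i=35 'a': node 12→13
i=36 'c': node 13→7 (fail-walked)  emit P1@[36:36]
i=37 'e': node 7→15 (fail-walked)
i=38 'c': node 15→7 (fail-walked)  emit P1@[38:38]
i=39 'e': node 7→15 (fail-walked)
i=40 'd': node 15→9 (fail-walked)
i=41 'd': node 9→9 (fail-walked)
i=42 'd': node 9→9 (fail-walked)
i=43 'd': node 9→9 (fail-walked)
i=44 'c': node 9→10  emit P1@[44:44]
i=45 'c': node 10→11  emit P1@[45:45],P3@[43:45]
i=46 'e': node 11→15 (fail-walked)
i=47 'b': node 15→1 (fail-walked)

All matches (sorted): [[0,1],[6,0],[6,5],[14,0],[14,5],[16,1],[16,2],[22,0],[22,5],[23,1],[26,4],[28,1],[28,2],[32,1],[33,1],[33,3],[36,1],[38,1],[44,1],[45,1],[45,3]]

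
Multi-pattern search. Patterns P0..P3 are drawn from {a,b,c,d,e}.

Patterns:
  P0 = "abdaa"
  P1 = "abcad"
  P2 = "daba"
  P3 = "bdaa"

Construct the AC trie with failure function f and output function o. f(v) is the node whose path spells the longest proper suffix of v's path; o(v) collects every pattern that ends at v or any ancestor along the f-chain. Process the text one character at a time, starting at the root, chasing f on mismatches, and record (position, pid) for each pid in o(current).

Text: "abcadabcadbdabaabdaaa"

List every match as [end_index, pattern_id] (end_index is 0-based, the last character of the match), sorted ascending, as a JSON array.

Build automaton:
Trie nodes:
  0='ε' goto a→1 b→13 d→9
  1='a' goto b→2
  2='ab' goto c→6 d→3
  3='abd' goto a→4
  4='abda' goto a→5
  5='abdaa' goto ·  [P0 ends]
  6='abc' goto a→7
  7='abca' goto d→8
  8='abcad' goto ·  [P1 ends]
  9='d' goto a→10
  10='da' goto b→11
  11='dab' goto a→12
  12='daba' goto ·  [P2 ends]
  13='b' goto d→14
  14='bd' goto a→15
  15='bda' goto a→16
  16='bdaa' goto ·  [P3 ends]

BFS fail/out derivation:
  fail(1) 'a': from fail(0)=0 chase 'a': 0 ⇒ 0;  out=∅∪out(0)=∅
  fail(9) 'd': from fail(0)=0 chase 'd': 0 ⇒ 0;  out=∅∪out(0)=∅
  fail(13) 'b': from fail(0)=0 chase 'b': 0 ⇒ 0;  out=∅∪out(0)=∅
  fail(2) 'ab': from fail(1)=0 chase 'b': 0 ⇒ 13;  out=∅∪out(13)=∅
  fail(10) 'da': from fail(9)=0 chase 'a': 0 ⇒ 1;  out=∅∪out(1)=∅
  fail(14) 'bd': from fail(13)=0 chase 'd': 0 ⇒ 9;  out=∅∪out(9)=∅
  fail(3) 'abd': from fail(2)=13 chase 'd': 13 ⇒ 14;  out=∅∪out(14)=∅
  fail(6) 'abc': from fail(2)=13 chase 'c': 13→0 ⇒ 0;  out=∅∪out(0)=∅
  fail(11) 'dab': from fail(10)=1 chase 'b': 1 ⇒ 2;  out=∅∪out(2)=∅
  fail(15) 'bda': from fail(14)=9 chase 'a': 9 ⇒ 10;  out=∅∪out(10)=∅
  fail(4) 'abda': from fail(3)=14 chase 'a': 14 ⇒ 15;  out=∅∪out(15)=∅
  fail(7) 'abca': from fail(6)=0 chase 'a': 0 ⇒ 1;  out=∅∪out(1)=∅
  fail(12) 'daba': from fail(11)=2 chase 'a': 2→13→0 ⇒ 1;  out={2}∪out(1)={2}
  fail(16) 'bdaa': from fail(15)=10 chase 'a': 10→1→0 ⇒ 1;  out={3}∪out(1)={3}
  fail(5) 'abdaa': from fail(4)=15 chase 'a': 15 ⇒ 16;  out={0}∪out(16)={0,3}
  fail(8) 'abcad': from fail(7)=1 chase 'd': 1→0 ⇒ 9;  out={1}∪out(9)={1}

Scan:
pos 0 'a': at 1
pos 1 'b': at 2
pos 2 'c': at 6
pos 3 'a': at 7
pos 4 'd': at 8  → match P1@[0:4]
pos 5 'a': at 10 (fail-walked)
pos 6 'b': at 11
pos 7 'c': at 6 (fail-walked)
pos 8 'a': at 7
pos 9 'd': at 8  → match P1@[5:9]
pos 10 'b': at 13 (fail-walked)
pos 11 'd': at 14
pos 12 'a': at 15
pos 13 'b': at 11 (fail-walked)
pos 14 'a': at 12  → match P2@[11:14]
pos 15 'a': at 1 (fail-walked)
pos 16 'b': at 2
pos 17 'd': at 3
pos 18 'a': at 4
pos 19 'a': at 5  → match P0@[15:19],P3@[16:19]
pos 20 'a': at 1 (fail-walked)

Matches: [[4,1],[9,1],[14,2],[19,0],[19,3]]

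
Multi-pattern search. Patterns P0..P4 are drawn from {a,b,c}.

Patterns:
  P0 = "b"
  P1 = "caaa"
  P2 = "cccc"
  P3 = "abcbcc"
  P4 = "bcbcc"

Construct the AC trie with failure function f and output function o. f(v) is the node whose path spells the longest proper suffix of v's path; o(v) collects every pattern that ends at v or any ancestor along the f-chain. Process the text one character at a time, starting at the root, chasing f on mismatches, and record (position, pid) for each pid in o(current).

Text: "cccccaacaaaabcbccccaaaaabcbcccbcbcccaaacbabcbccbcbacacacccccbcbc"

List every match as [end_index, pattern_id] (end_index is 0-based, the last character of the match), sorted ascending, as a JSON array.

Build automaton:
Trie nodes:
  0='ε' goto a→9 b→1 c→2
  1='b' goto c→15  ←P0
  2='c' goto a→3 c→6
  3='ca' goto a→4
  4='caa' goto a→5
  5='caaa' goto ·  ←P1
  6='cc' goto c→7
  7='ccc' goto c→8
  8='cccc' goto ·  ←P2
  9='a' goto b→10
  10='ab' goto c→11
  11='abc' goto b→12
  12='abcb' goto c→13
  13='abcbc' goto c→14
  14='abcbcc' goto ·  ←P3
  15='bc' goto b→16
  16='bcb' goto c→17
  17='bcbc' goto c→18
  18='bcbcc' goto ·  ←P4

Failure links (BFS by depth):
  fail(1) 'b': from fail(0)=0 chase 'b': 0 ⇒ 0;  out={0}∪out(0)={0}
  fail(2) 'c': from fail(0)=0 chase 'c': 0 ⇒ 0;  out=∅∪out(0)=∅
  fail(9) 'a': from fail(0)=0 chase 'a': 0 ⇒ 0;  out=∅∪out(0)=∅
  fail(3) 'ca': from fail(2)=0 chase 'a': 0 ⇒ 9;  out=∅∪out(9)=∅
  fail(6) 'cc': from fail(2)=0 chase 'c': 0 ⇒ 2;  out=∅∪out(2)=∅
  fail(10) 'ab': from fail(9)=0 chase 'b': 0 ⇒ 1;  out=∅∪out(1)={0}
  fail(15) 'bc': from fail(1)=0 chase 'c': 0 ⇒ 2;  out=∅∪out(2)=∅
  fail(4) 'caa': from fail(3)=9 chase 'a': 9→0 ⇒ 9;  out=∅∪out(9)=∅
  fail(7) 'ccc': from fail(6)=2 chase 'c': 2 ⇒ 6;  out=∅∪out(6)=∅
  fail(11) 'abc': from fail(10)=1 chase 'c': 1 ⇒ 15;  out=∅∪out(15)=∅
  fail(16) 'bcb': from fail(15)=2 chase 'b': 2→0 ⇒ 1;  out=∅∪out(1)={0}
  fail(5) 'caaa': from fail(4)=9 chase 'a': 9→0 ⇒ 9;  out={1}∪out(9)={1}
  fail(8) 'cccc': from fail(7)=6 chase 'c': 6 ⇒ 7;  out={2}∪out(7)={2}
  fail(12) 'abcb': from fail(11)=15 chase 'b': 15 ⇒ 16;  out=∅∪out(16)={0}
  fail(17) 'bcbc': from fail(16)=1 chase 'c': 1 ⇒ 15;  out=∅∪out(15)=∅
  fail(13) 'abcbc': from fail(12)=16 chase 'c': 16 ⇒ 17;  out=∅∪out(17)=∅
  fail(18) 'bcbcc': from fail(17)=15 chase 'c': 15→2 ⇒ 6;  out={4}∪out(6)={4}
  fail(14) 'abcbcc': from fail(13)=17 chase 'c': 17 ⇒ 18;  out={3}∪out(18)={3,4}

Run:
i=0 'c': node 0→2
i=1 'c': node 2→6
i=2 'c': node 6→7
i=3 'c': node 7→8  ** P2@[0:3]
i=4 'c': node 8→8 ·f  ** P2@[1:4]
i=5 'a': node 8→3 ·f
i=6 'a': node 3→4
i=7 'c': node 4→2 ·f
i=8 'a': node 2→3
i=9 'a': node 3→4
i=10 'a': node 4→5  ** P1@[7:10]
i=11 'a': node 5→9 ·f
i=12 'b': node 9→10  ** P0@[12:12]
i=13 'c': node 10→11
i=14 'b': node 11→12  ** P0@[14:14]
i=15 'c': node 12→13
i=16 'c': node 13→14  ** P3@[11:16],P4@[12:16]
i=17 'c': node 14→7 ·f
i=18 'c': node 7→8  ** P2@[15:18]
i=19 'a': node 8→3 ·f
i=20 'a': node 3→4
i=21 'a': node 4→5  ** P1@[18:21]
i=22 'a': node 5→9 ·f
i=23 'a': node 9→9 ·f
i=24 'b': node 9→10  ** P0@[24:24]
i=25 'c': node 10→11
i=26 'b': node 11→12  ** P0@[26:26]
i=27 'c': node 12→13
i=28 'c': node 13→14  ** P3@[23:28],P4@[24:28]
i=29 'c': node 14→7 ·f
i=30 'b': node 7→1 ·f  ** P0@[30:30]
i=31 'c': node 1→15
i=32 'b': node 15→16  ** P0@[32:32]
i=33 'c': node 16→17
i=34 'c': node 17→18  ** P4@[30:34]
i=35 'c': node 18→7 ·f
i=36 'a': node 7→3 ·f
i=37 'a': node 3→4
i=38 'a': node 4→5  ** P1@[35:38]
i=39 'c': node 5→2 ·f
i=40 'b': node 2→1 ·f  ** P0@[40:40]
i=41 'a': node 1→9 ·f
i=42 'b': node 9→10  ** P0@[42:42]
i=43 'c': node 10→11
i=44 'b': node 11→12  ** P0@[44:44]
i=45 'c': node 12→13
i=46 'c': node 13→14  ** P3@[41:46],P4@[42:46]
i=47 'b': node 14→1 ·f  ** P0@[47:47]
i=48 'c': node 1→15
i=49 'b': node 15→16  ** P0@[49:49]
i=50 'a': node 16→9 ·f
i=51 'c': node 9→2 ·f
i=52 'a': node 2→3
i=53 'c': node 3→2 ·f
i=54 'a': node 2→3
i=55 'c': node 3→2 ·f
i=56 'c': node 2→6
i=57 'c': node 6→7
i=58 'c': node 7→8  ** P2@[55:58]
i=59 'c': node 8→8 ·f  ** P2@[56:59]
i=60 'b': node 8→1 ·f  ** P0@[60:60]
i=61 'c': node 1→15
i=62 'b': node 15→16  ** P0@[62:62]
i=63 'c': node 16→17

Matches: [[3,2],[4,2],[10,1],[12,0],[14,0],[16,3],[16,4],[18,2],[21,1],[24,0],[26,0],[28,3],[28,4],[30,0],[32,0],[34,4],[38,1],[40,0],[42,0],[44,0],[46,3],[46,4],[47,0],[49,0],[58,2],[59,2],[60,0],[62,0]]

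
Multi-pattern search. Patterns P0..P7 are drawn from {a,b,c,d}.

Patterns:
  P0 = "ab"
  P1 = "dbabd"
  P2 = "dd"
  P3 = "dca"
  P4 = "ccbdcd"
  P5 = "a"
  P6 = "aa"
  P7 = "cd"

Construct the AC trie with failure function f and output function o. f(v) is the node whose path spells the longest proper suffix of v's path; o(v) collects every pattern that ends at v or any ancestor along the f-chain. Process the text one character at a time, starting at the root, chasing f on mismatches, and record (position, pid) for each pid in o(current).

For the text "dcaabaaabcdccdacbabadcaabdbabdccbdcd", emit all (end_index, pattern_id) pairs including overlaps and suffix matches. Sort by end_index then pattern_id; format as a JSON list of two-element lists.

Construct AC machine:
Trie nodes:
  0='ε' goto a→1 c→11 d→3
  1='a' goto a→17 b→2  [P5 ends]
  2='ab' goto ·  [P0 ends]
  3='d' goto b→4 c→9 d→8
  4='db' goto a→5
  5='dba' goto b→6
  6='dbab' goto d→7
  7='dbabd' goto ·  [P1 ends]
  8='dd' goto ·  [P2 ends]
  9='dc' goto a→10
  10='dca' goto ·  [P3 ends]
  11='c' goto c→12 d→18
  12='cc' goto b→13
  13='ccb' goto d→14
  14='ccbd' goto c→15
  15='ccbdc' goto d→16
  16='ccbdcd' goto ·  [P4 ends]
  17='aa' goto ·  [P6 ends]
  18='cd' goto ·  [P7 ends]

Failure links (BFS by depth):
  n1('a'): parent n0 fail=0; on 'a' 0 → fail=0;  out {5}∪∅={5}
  n3('d'): parent n0 fail=0; on 'd' 0 → fail=0;  out ∅∪∅=∅
  n11('c'): parent n0 fail=0; on 'c' 0 → fail=0;  out ∅∪∅=∅
  n2('ab'): parent n1 fail=0; on 'b' 0 → fail=0;  out {0}∪∅={0}
  n4('db'): parent n3 fail=0; on 'b' 0 → fail=0;  out ∅∪∅=∅
  n8('dd'): parent n3 fail=0; on 'd' 0 → fail=3;  out {2}∪∅={2}
  n9('dc'): parent n3 fail=0; on 'c' 0 → fail=11;  out ∅∪∅=∅
  n12('cc'): parent n11 fail=0; on 'c' 0 → fail=11;  out ∅∪∅=∅
  n17('aa'): parent n1 fail=0; on 'a' 0 → fail=1;  out {6}∪{5}={5,6}
  n18('cd'): parent n11 fail=0; on 'd' 0 → fail=3;  out {7}∪∅={7}
  n5('dba'): parent n4 fail=0; on 'a' 0 → fail=1;  out ∅∪{5}={5}
  n10('dca'): parent n9 fail=11; on 'a' 11→0 → fail=1;  out {3}∪{5}={3,5}
  n13('ccb'): parent n12 fail=11; on 'b' 11→0 → fail=0;  out ∅∪∅=∅
  n6('dbab'): parent n5 fail=1; on 'b' 1 → fail=2;  out ∅∪{0}={0}
  n14('ccbd'): parent n13 fail=0; on 'd' 0 → fail=3;  out ∅∪∅=∅
  n7('dbabd'): parent n6 fail=2; on 'd' 2→0 → fail=3;  out {1}∪∅={1}
  n15('ccbdc'): parent n14 fail=3; on 'c' 3 → fail=9;  out ∅∪∅=∅
  n16('ccbdcd'): parent n15 fail=9; on 'd' 9→11 → fail=18;  out {4}∪{7}={4,7}

Scan:
pos 0 'd': at 3
pos 1 'c': at 9
pos 2 'a': at 10  ** P3@[0:2],P5@[2:2]
pos 3 'a': at 17 (fail-walked)  ** P5@[3:3],P6@[2:3]
pos 4 'b': at 2 (fail-walked)  ** P0@[3:4]
pos 5 'a': at 1 (fail-walked)  ** P5@[5:5]
pos 6 'a': at 17  ** P5@[6:6],P6@[5:6]
pos 7 'a': at 17 (fail-walked)  ** P5@[7:7],P6@[6:7]
pos 8 'b': at 2 (fail-walked)  ** P0@[7:8]
pos 9 'c': at 11 (fail-walked)
pos 10 'd': at 18  ** P7@[9:10]
pos 11 'c': at 9 (fail-walked)
pos 12 'c': at 12 (fail-walked)
pos 13 'd': at 18 (fail-walked)  ** P7@[12:13]
pos 14 'a': at 1 (fail-walked)  ** P5@[14:14]
pos 15 'c': at 11 (fail-walked)
pos 16 'b': at 0 (fail-walked)
pos 17 'a': at 1  ** P5@[17:17]
pos 18 'b': at 2  ** P0@[17:18]
pos 19 'a': at 1 (fail-walked)  ** P5@[19:19]
pos 20 'd': at 3 (fail-walked)
pos 21 'c': at 9
pos 22 'a': at 10  ** P3@[20:22],P5@[22:22]
pos 23 'a': at 17 (fail-walked)  ** P5@[23:23],P6@[22:23]
pos 24 'b': at 2 (fail-walked)  ** P0@[23:24]
pos 25 'd': at 3 (fail-walked)
pos 26 'b': at 4
pos 27 'a': at 5  ** P5@[27:27]
pos 28 'b': at 6  ** P0@[27:28]
pos 29 'd': at 7  ** P1@[25:29]
pos 30 'c': at 9 (fail-walked)
pos 31 'c': at 12 (fail-walked)
pos 32 'b': at 13
pos 33 'd': at 14
pos 34 'c': at 15
pos 35 'd': at 16  ** P4@[30:35],P7@[34:35]

Result: [[2,3],[2,5],[3,5],[3,6],[4,0],[5,5],[6,5],[6,6],[7,5],[7,6],[8,0],[10,7],[13,7],[14,5],[17,5],[18,0],[19,5],[22,3],[22,5],[23,5],[23,6],[24,0],[27,5],[28,0],[29,1],[35,4],[35,7]]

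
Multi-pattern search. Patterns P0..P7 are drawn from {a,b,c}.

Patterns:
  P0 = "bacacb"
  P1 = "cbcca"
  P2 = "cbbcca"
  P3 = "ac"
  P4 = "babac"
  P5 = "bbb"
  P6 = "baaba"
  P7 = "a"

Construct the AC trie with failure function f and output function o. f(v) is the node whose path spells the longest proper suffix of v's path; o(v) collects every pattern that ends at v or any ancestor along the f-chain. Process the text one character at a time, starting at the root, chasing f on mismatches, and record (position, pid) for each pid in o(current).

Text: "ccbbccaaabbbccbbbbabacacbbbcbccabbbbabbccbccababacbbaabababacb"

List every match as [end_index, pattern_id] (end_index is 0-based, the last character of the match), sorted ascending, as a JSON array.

Construct AC machine:
Trie nodes:
  n0 'ε': a→16 b→1 c→7
  n1 'b': a→2 b→21
  n2 'ba': a→23 b→18 c→3
  n3 'bac': a→4
  n4 'baca': c→5
  n5 'bacac': b→6
  n6 'bacacb': ·  ←P0
  n7 'c': b→8
  n8 'cb': b→12 c→9
  n9 'cbc': c→10
  n10 'cbcc': a→11
  n11 'cbcca': ·  ←P1
  n12 'cbb': c→13
  n13 'cbbc': c→14
  n14 'cbbcc': a→15
  n15 'cbbcca': ·  ←P2
  n16 'a': c→17  ←P7
  n17 'ac': ·  ←P3
  n18 'bab': a→19
  n19 'baba': c→20
  n20 'babac': ·  ←P4
  n21 'bb': b→22
  n22 'bbb': ·  ←P5
  n23 'baa': b→24
  n24 'baab': a→25
  n25 'baaba': ·  ←P6

Failure links (BFS by depth):
  n1('b'): parent n0 fail=0; on 'b' 0 → fail=0;  out ∅∪∅=∅
  n7('c'): parent n0 fail=0; on 'c' 0 → fail=0;  out ∅∪∅=∅
  n16('a'): parent n0 fail=0; on 'a' 0 → fail=0;  out {7}∪∅={7}
  n2('ba'): parent n1 fail=0; on 'a' 0 → fail=16;  out ∅∪{7}={7}
  n8('cb'): parent n7 fail=0; on 'b' 0 → fail=1;  out ∅∪∅=∅
  n17('ac'): parent n16 fail=0; on 'c' 0 → fail=7;  out {3}∪∅={3}
  n21('bb'): parent n1 fail=0; on 'b' 0 → fail=1;  out ∅∪∅=∅
  n3('bac'): parent n2 fail=16; on 'c' 16 → fail=17;  out ∅∪{3}={3}
  n9('cbc'): parent n8 fail=1; on 'c' 1→0 → fail=7;  out ∅∪∅=∅
  n12('cbb'): parent n8 fail=1; on 'b' 1 → fail=21;  out ∅∪∅=∅
  n18('bab'): parent n2 fail=16; on 'b' 16→0 → fail=1;  out ∅∪∅=∅
  n22('bbb'): parent n21 fail=1; on 'b' 1 → fail=21;  out {5}∪∅={5}
  n23('baa'): parent n2 fail=16; on 'a' 16→0 → fail=16;  out ∅∪{7}={7}
  n4('baca'): parent n3 fail=17; on 'a' 17→7→0 → fail=16;  out ∅∪{7}={7}
  n10('cbcc'): parent n9 fail=7; on 'c' 7→0 → fail=7;  out ∅∪∅=∅
  n13('cbbc'): parent n12 fail=21; on 'c' 21→1→0 → fail=7;  out ∅∪∅=∅
  n19('baba'): parent n18 fail=1; on 'a' 1 → fail=2;  out ∅∪{7}={7}
  n24('baab'): parent n23 fail=16; on 'b' 16→0 → fail=1;  out ∅∪∅=∅
  n5('bacac'): parent n4 fail=16; on 'c' 16 → fail=17;  out ∅∪{3}={3}
  n11('cbcca'): parent n10 fail=7; on 'a' 7→0 → fail=16;  out {1}∪{7}={1,7}
  n14('cbbcc'): parent n13 fail=7; on 'c' 7→0 → fail=7;  out ∅∪∅=∅
  n20('babac'): parent n19 fail=2; on 'c' 2 → fail=3;  out {4}∪{3}={3,4}
  n25('baaba'): parent n24 fail=1; on 'a' 1 → fail=2;  out {6}∪{7}={6,7}
  n6('bacacb'): parent n5 fail=17; on 'b' 17→7 → fail=8;  out {0}∪∅={0}
  n15('cbbcca'): parent n14 fail=7; on 'a' 7→0 → fail=16;  out {2}∪{7}={2,7}

Scan:
pos 0 'c': at 7
pos 1 'c': at 7 (fail-walked)
pos 2 'b': at 8
pos 3 'b': at 12
pos 4 'c': at 13
pos 5 'c': at 14
pos 6 'a': at 15  → match P2@[1:6],P7@[6:6]
pos 7 'a': at 16 (fail-walked)  → match P7@[7:7]
pos 8 'a': at 16 (fail-walked)  → match P7@[8:8]
pos 9 'b': at 1 (fail-walked)
pos 10 'b': at 21
pos 11 'b': at 22  → match P5@[9:11]
pos 12 'c': at 7 (fail-walked)
pos 13 'c': at 7 (fail-walked)
pos 14 'b': at 8
pos 15 'b': at 12
pos 16 'b': at 22 (fail-walked)  → match P5@[14:16]
pos 17 'b': at 22 (fail-walked)  → match P5@[15:17]
pos 18 'a': at 2 (fail-walked)  → match P7@[18:18]
pos 19 'b': at 18
pos 20 'a': at 19  → match P7@[20:20]
pos 21 'c': at 20  → match P3@[20:21],P4@[17:21]
pos 22 'a': at 4 (fail-walked)  → match P7@[22:22]
pos 23 'c': at 5  → match P3@[22:23]
pos 24 'b': at 6  → match P0@[19:24]
pos 25 'b': at 12 (fail-walked)
pos 26 'b': at 22 (fail-walked)  → match P5@[24:26]
pos 27 'c': at 7 (fail-walked)
pos 28 'b': at 8
pos 29 'c': at 9
pos 30 'c': at 10
pos 31 'a': at 11  → match P1@[27:31],P7@[31:31]
pos 32 'b': at 1 (fail-walked)
pos 33 'b': at 21
pos 34 'b': at 22  → match P5@[32:34]
pos 35 'b': at 22 (fail-walked)  → match P5@[33:35]
pos 36 'a': at 2 (fail-walked)  → match P7@[36:36]
pos 37 'b': at 18
pos 38 'b': at 21 (fail-walked)
pos 39 'c': at 7 (fail-walked)
pos 40 'c': at 7 (fail-walked)
pos 41 'b': at 8
pos 42 'c': at 9
pos 43 'c': at 10
pos 44 'a': at 11  → match P1@[40:44],P7@[44:44]
pos 45 'b': at 1 (fail-walked)
pos 46 'a': at 2  → match P7@[46:46]
pos 47 'b': at 18
pos 48 'a': at 19  → match P7@[48:48]
pos 49 'c': at 20  → match P3@[48:49],P4@[45:49]
pos 50 'b': at 8 (fail-walked)
pos 51 'b': at 12
pos 52 'a': at 2 (fail-walked)  → match P7@[52:52]
pos 53 'a': at 23  → match P7@[53:53]
pos 54 'b': at 24
pos 55 'a': at 25  → match P6@[51:55],P7@[55:55]
pos 56 'b': at 18 (fail-walked)
pos 57 'a': at 19  → match P7@[57:57]
pos 58 'b': at 18 (fail-walked)
pos 59 'a': at 19  → match P7@[59:59]
pos 60 'c': at 20  → match P3@[59:60],P4@[56:60]
pos 61 'b': at 8 (fail-walked)

Matches: [[6,2],[6,7],[7,7],[8,7],[11,5],[16,5],[17,5],[18,7],[20,7],[21,3],[21,4],[22,7],[23,3],[24,0],[26,5],[31,1],[31,7],[34,5],[35,5],[36,7],[44,1],[44,7],[46,7],[48,7],[49,3],[49,4],[52,7],[53,7],[55,6],[55,7],[57,7],[59,7],[60,3],[60,4]]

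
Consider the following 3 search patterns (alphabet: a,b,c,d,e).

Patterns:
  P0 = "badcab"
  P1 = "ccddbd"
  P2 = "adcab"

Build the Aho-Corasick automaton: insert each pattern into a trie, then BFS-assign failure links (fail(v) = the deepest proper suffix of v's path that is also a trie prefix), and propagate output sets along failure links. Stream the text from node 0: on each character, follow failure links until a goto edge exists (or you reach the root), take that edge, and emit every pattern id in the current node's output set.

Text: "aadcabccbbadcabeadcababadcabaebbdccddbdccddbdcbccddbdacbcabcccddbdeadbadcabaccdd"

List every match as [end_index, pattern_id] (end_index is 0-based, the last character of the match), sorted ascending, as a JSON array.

Construct AC machine:
Trie nodes:
  0='ε' goto a→13 b→1 c→7
  1='b' goto a→2
  2='ba' goto d→3
  3='bad' goto c→4
  4='badc' goto a→5
  5='badca' goto b→6
  6='badcab' goto ·  [P0 ends]
  7='c' goto c→8
  8='cc' goto d→9
  9='ccd' goto d→10
  10='ccdd' goto b→11
  11='ccddb' goto d→12
  12='ccddbd' goto ·  [P1 ends]
  13='a' goto d→14
  14='ad' goto c→15
  15='adc' goto a→16
  16='adca' goto b→17
  17='adcab' goto ·  [P2 ends]

Failure links (BFS by depth):
  n1('b'): parent n0 fail=0; on 'b' 0 → fail=0;  out ∅∪∅=∅
  n7('c'): parent n0 fail=0; on 'c' 0 → fail=0;  out ∅∪∅=∅
  n13('a'): parent n0 fail=0; on 'a' 0 → fail=0;  out ∅∪∅=∅
  n2('ba'): parent n1 fail=0; on 'a' 0 → fail=13;  out ∅∪∅=∅
  n8('cc'): parent n7 fail=0; on 'c' 0 → fail=7;  out ∅∪∅=∅
  n14('ad'): parent n13 fail=0; on 'd' 0 → fail=0;  out ∅∪∅=∅
  n3('bad'): parent n2 fail=13; on 'd' 13 → fail=14;  out ∅∪∅=∅
  n9('ccd'): parent n8 fail=7; on 'd' 7→0 → fail=0;  out ∅∪∅=∅
  n15('adc'): parent n14 fail=0; on 'c' 0 → fail=7;  out ∅∪∅=∅
  n4('badc'): parent n3 fail=14; on 'c' 14 → fail=15;  out ∅∪∅=∅
  n10('ccdd'): parent n9 fail=0; on 'd' 0 → fail=0;  out ∅∪∅=∅
  n16('adca'): parent n15 fail=7; on 'a' 7→0 → fail=13;  out ∅∪∅=∅
  n5('badca'): parent n4 fail=15; on 'a' 15 → fail=16;  out ∅∪∅=∅
  n11('ccddb'): parent n10 fail=0; on 'b' 0 → fail=1;  out ∅∪∅=∅
  n17('adcab'): parent n16 fail=13; on 'b' 13→0 → fail=1;  out {2}∪∅={2}
  n6('badcab'): parent n5 fail=16; on 'b' 16 → fail=17;  out {0}∪{2}={0,2}
  n12('ccddbd'): parent n11 fail=1; on 'd' 1→0 → fail=0;  out {1}∪∅={1}

Run:
[0] read 'a'  n0⇒n13
[1] read 'a'  n13⇒n13 ·f
[2] read 'd'  n13⇒n14
[3] read 'c'  n14⇒n15
[4] read 'a'  n15⇒n16
[5] read 'b'  n16⇒n17  ** P2@[1:5]
[6] read 'c'  n17⇒n7 ·f
[7] read 'c'  n7⇒n8
[8] read 'b'  n8⇒n1 ·f
[9] read 'b'  n1⇒n1 ·f
[10] read 'a'  n1⇒n2
[11] read 'd'  n2⇒n3
[12] read 'c'  n3⇒n4
[13] read 'a'  n4⇒n5
[14] read 'b'  n5⇒n6  ** P0@[9:14],P2@[10:14]
[15] read 'e'  n6⇒n0 ·f
[16] read 'a'  n0⇒n13
[17] read 'd'  n13⇒n14
[18] read 'c'  n14⇒n15
[19] read 'a'  n15⇒n16
[20] read 'b'  n16⇒n17  ** P2@[16:20]
[21] read 'a'  n17⇒n2 ·f
[22] read 'b'  n2⇒n1 ·f
[23] read 'a'  n1⇒n2
[24] read 'd'  n2⇒n3
[25] read 'c'  n3⇒n4
[26] read 'a'  n4⇒n5
[27] read 'b'  n5⇒n6  ** P0@[22:27],P2@[23:27]
[28] read 'a'  n6⇒n2 ·f
[29] read 'e'  n2⇒n0 ·f
[30] read 'b'  n0⇒n1
[31] read 'b'  n1⇒n1 ·f
[32] read 'd'  n1⇒n0 ·f
[33] read 'c'  n0⇒n7
[34] read 'c'  n7⇒n8
[35] read 'd'  n8⇒n9
[36] read 'd'  n9⇒n10
[37] read 'b'  n10⇒n11
[38] read 'd'  n11⇒n12  ** P1@[33:38]
[39] read 'c'  n12⇒n7 ·f
[40] read 'c'  n7⇒n8
[41] read 'd'  n8⇒n9
[42] read 'd'  n9⇒n10
[43] read 'b'  n10⇒n11
[44] read 'd'  n11⇒n12  ** P1@[39:44]
[45] read 'c'  n12⇒n7 ·f
[46] read 'b'  n7⇒n1 ·f
[47] read 'c'  n1⇒n7 ·f
[48] read 'c'  n7⇒n8
[49] read 'd'  n8⇒n9
[50] read 'd'  n9⇒n10
[51] read 'b'  n10⇒n11
[52] read 'd'  n11⇒n12  ** P1@[47:52]
[53] read 'a'  n12⇒n13 ·f
[54] read 'c'  n13⇒n7 ·f
[55] read 'b'  n7⇒n1 ·f
[56] read 'c'  n1⇒n7 ·f
[57] read 'a'  n7⇒n13 ·f
[58] read 'b'  n13⇒n1 ·f
[59] read 'c'  n1⇒n7 ·f
[60] read 'c'  n7⇒n8
[61] read 'c'  n8⇒n8 ·f
[62] read 'd'  n8⇒n9
[63] read 'd'  n9⇒n10
[64] read 'b'  n10⇒n11
[65] read 'd'  n11⇒n12  ** P1@[60:65]
[66] read 'e'  n12⇒n0 ·f
[67] read 'a'  n0⇒n13
[68] read 'd'  n13⇒n14
[69] read 'b'  n14⇒n1 ·f
[70] read 'a'  n1⇒n2
[71] read 'd'  n2⇒n3
[72] read 'c'  n3⇒n4
[73] read 'a'  n4⇒n5
[74] read 'b'  n5⇒n6  ** P0@[69:74],P2@[70:74]
[75] read 'a'  n6⇒n2 ·f
[76] read 'c'  n2⇒n7 ·f
[77] read 'c'  n7⇒n8
[78] read 'd'  n8⇒n9
[79] read 'd'  n9⇒n10

All matches (sorted): [[5,2],[14,0],[14,2],[20,2],[27,0],[27,2],[38,1],[44,1],[52,1],[65,1],[74,0],[74,2]]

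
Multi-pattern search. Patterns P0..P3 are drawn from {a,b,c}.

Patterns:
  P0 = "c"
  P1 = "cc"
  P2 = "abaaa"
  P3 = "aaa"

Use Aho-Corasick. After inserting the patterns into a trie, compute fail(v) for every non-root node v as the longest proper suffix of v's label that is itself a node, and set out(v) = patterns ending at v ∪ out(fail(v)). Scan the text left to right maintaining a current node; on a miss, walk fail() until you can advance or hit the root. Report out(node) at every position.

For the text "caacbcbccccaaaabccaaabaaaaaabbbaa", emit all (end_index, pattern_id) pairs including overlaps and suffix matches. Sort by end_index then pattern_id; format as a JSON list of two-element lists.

Build automaton:
Trie nodes:
  0='ε' goto a→3 c→1
  1='c' goto c→2  [P0 ends]
  2='cc' goto ·  [P1 ends]
  3='a' goto a→8 b→4
  4='ab' goto a→5
  5='aba' goto a→6
  6='abaa' goto a→7
  7='abaaa' goto ·  [P2 ends]
  8='aa' goto a→9
  9='aaa' goto ·  [P3 ends]

Failure links (BFS by depth):
  fail(1) 'c': from fail(0)=0 chase 'c': 0 ⇒ 0;  out={0}∪out(0)={0}
  fail(3) 'a': from fail(0)=0 chase 'a': 0 ⇒ 0;  out=∅∪out(0)=∅
  fail(2) 'cc': from fail(1)=0 chase 'c': 0 ⇒ 1;  out={1}∪out(1)={0,1}
  fail(4) 'ab': from fail(3)=0 chase 'b': 0 ⇒ 0;  out=∅∪out(0)=∅
  fail(8) 'aa': from fail(3)=0 chase 'a': 0 ⇒ 3;  out=∅∪out(3)=∅
  fail(5) 'aba': from fail(4)=0 chase 'a': 0 ⇒ 3;  out=∅∪out(3)=∅
  fail(9) 'aaa': from fail(8)=3 chase 'a': 3 ⇒ 8;  out={3}∪out(8)={3}
  fail(6) 'abaa': from fail(5)=3 chase 'a': 3 ⇒ 8;  out=∅∪out(8)=∅
  fail(7) 'abaaa': from fail(6)=8 chase 'a': 8 ⇒ 9;  out={2}∪out(9)={2,3}

Run:
i=0 'c': node 0→1  ** P0@[0:0]
i=1 'a': node 1→3 ·f
i=2 'a': node 3→8
i=3 'c': node 8→1 ·f  ** P0@[3:3]
i=4 'b': node 1→0 ·f
i=5 'c': node 0→1  ** P0@[5:5]
i=6 'b': node 1→0 ·f
i=7 'c': node 0→1  ** P0@[7:7]
i=8 'c': node 1→2  ** P0@[8:8],P1@[7:8]
i=9 'c': node 2→2 ·f  ** P0@[9:9],P1@[8:9]
i=10 'c': node 2→2 ·f  ** P0@[10:10],P1@[9:10]
i=11 'a': node 2→3 ·f
i=12 'a': node 3→8
i=13 'a': node 8→9  ** P3@[11:13]
i=14 'a': node 9→9 ·f  ** P3@[12:14]
i=15 'b': node 9→4 ·f
i=16 'c': node 4→1 ·f  ** P0@[16:16]
i=17 'c': node 1→2  ** P0@[17:17],P1@[16:17]
i=18 'a': node 2→3 ·f
i=19 'a': node 3→8
i=20 'a': node 8→9  ** P3@[18:20]
i=21 'b': node 9→4 ·f
i=22 'a': node 4→5
i=23 'a': node 5→6
i=24 'a': node 6→7  ** P2@[20:24],P3@[22:24]
i=25 'a': node 7→9 ·f  ** P3@[23:25]
i=26 'a': node 9→9 ·f  ** P3@[24:26]
i=27 'a': node 9→9 ·f  ** P3@[25:27]
i=28 'b': node 9→4 ·f
i=29 'b': node 4→0 ·f
i=30 'b': node 0→0
i=31 'a': node 0→3
i=32 'a': node 3→8

All matches (sorted): [[0,0],[3,0],[5,0],[7,0],[8,0],[8,1],[9,0],[9,1],[10,0],[10,1],[13,3],[14,3],[16,0],[17,0],[17,1],[20,3],[24,2],[24,3],[25,3],[26,3],[27,3]]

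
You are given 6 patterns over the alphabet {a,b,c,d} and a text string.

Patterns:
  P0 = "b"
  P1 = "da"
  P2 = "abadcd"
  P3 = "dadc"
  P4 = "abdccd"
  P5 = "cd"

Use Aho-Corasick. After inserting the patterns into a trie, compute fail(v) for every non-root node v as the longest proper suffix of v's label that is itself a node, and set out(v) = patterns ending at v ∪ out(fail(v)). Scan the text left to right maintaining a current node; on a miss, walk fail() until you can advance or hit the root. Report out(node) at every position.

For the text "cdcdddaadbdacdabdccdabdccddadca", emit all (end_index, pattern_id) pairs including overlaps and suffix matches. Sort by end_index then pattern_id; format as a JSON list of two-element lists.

Build automaton:
Trie (insert patterns):
  n0 'ε': a→4 b→1 c→16 d→2
  n1 'b': ·  [P0 ends]
  n2 'd': a→3
  n3 'da': d→10  [P1 ends]
  n4 'a': b→5
  n5 'ab': a→6 d→12
  n6 'aba': d→7
  n7 'abad': c→8
  n8 'abadc': d→9
  n9 'abadcd': ·  [P2 ends]
  n10 'dad': c→11
  n11 'dadc': ·  [P3 ends]
  n12 'abd': c→13
  n13 'abdc': c→14
  n14 'abdcc': d→15
  n15 'abdccd': ·  [P4 ends]
  n16 'c': d→17
  n17 'cd': ·  [P5 ends]

BFS fail/out derivation:
  n1('b'): parent n0 fail=0; on 'b' 0 → fail=0;  out {0}∪∅={0}
  n2('d'): parent n0 fail=0; on 'd' 0 → fail=0;  out ∅∪∅=∅
  n4('a'): parent n0 fail=0; on 'a' 0 → fail=0;  out ∅∪∅=∅
  n16('c'): parent n0 fail=0; on 'c' 0 → fail=0;  out ∅∪∅=∅
  n3('da'): parent n2 fail=0; on 'a' 0 → fail=4;  out {1}∪∅={1}
  n5('ab'): parent n4 fail=0; on 'b' 0 → fail=1;  out ∅∪{0}={0}
  n17('cd'): parent n16 fail=0; on 'd' 0 → fail=2;  out {5}∪∅={5}
  n6('aba'): parent n5 fail=1; on 'a' 1→0 → fail=4;  out ∅∪∅=∅
  n10('dad'): parent n3 fail=4; on 'd' 4→0 → fail=2;  out ∅∪∅=∅
  n12('abd'): parent n5 fail=1; on 'd' 1→0 → fail=2;  out ∅∪∅=∅
  n7('abad'): parent n6 fail=4; on 'd' 4→0 → fail=2;  out ∅∪∅=∅
  n11('dadc'): parent n10 fail=2; on 'c' 2→0 → fail=16;  out {3}∪∅={3}
  n13('abdc'): parent n12 fail=2; on 'c' 2→0 → fail=16;  out ∅∪∅=∅
  n8('abadc'): parent n7 fail=2; on 'c' 2→0 → fail=16;  out ∅∪∅=∅
  n14('abdcc'): parent n13 fail=16; on 'c' 16→0 → fail=16;  out ∅∪∅=∅
  n9('abadcd'): parent n8 fail=16; on 'd' 16 → fail=17;  out {2}∪{5}={2,5}
  n15('abdccd'): parent n14 fail=16; on 'd' 16 → fail=17;  out {4}∪{5}={4,5}

Text stream:
pos 0 'c': at 16
pos 1 'd': at 17  → match P5@[0:1]
pos 2 'c': at 16 (fail-walked)
pos 3 'd': at 17  → match P5@[2:3]
pos 4 'd': at 2 (fail-walked)
pos 5 'd': at 2 (fail-walked)
pos 6 'a': at 3  → match P1@[5:6]
pos 7 'a': at 4 (fail-walked)
pos 8 'd': at 2 (fail-walked)
pos 9 'b': at 1 (fail-walked)  → match P0@[9:9]
pos 10 'd': at 2 (fail-walked)
pos 11 'a': at 3  → match P1@[10:11]
pos 12 'c': at 16 (fail-walked)
pos 13 'd': at 17  → match P5@[12:13]
pos 14 'a': at 3 (fail-walked)  → match P1@[13:14]
pos 15 'b': at 5 (fail-walked)  → match P0@[15:15]
pos 16 'd': at 12
pos 17 'c': at 13
pos 18 'c': at 14
pos 19 'd': at 15  → match P4@[14:19],P5@[18:19]
pos 20 'a': at 3 (fail-walked)  → match P1@[19:20]
pos 21 'b': at 5 (fail-walked)  → match P0@[21:21]
pos 22 'd': at 12
pos 23 'c': at 13
pos 24 'c': at 14
pos 25 'd': at 15  → match P4@[20:25],P5@[24:25]
pos 26 'd': at 2 (fail-walked)
pos 27 'a': at 3  → match P1@[26:27]
pos 28 'd': at 10
pos 29 'c': at 11  → match P3@[26:29]
pos 30 'a': at 4 (fail-walked)

All matches (sorted): [[1,5],[3,5],[6,1],[9,0],[11,1],[13,5],[14,1],[15,0],[19,4],[19,5],[20,1],[21,0],[25,4],[25,5],[27,1],[29,3]]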